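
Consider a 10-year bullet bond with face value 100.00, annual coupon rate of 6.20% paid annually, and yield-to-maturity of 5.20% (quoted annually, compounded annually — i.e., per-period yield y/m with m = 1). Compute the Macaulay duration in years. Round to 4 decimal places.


Coupon per period c = face * coupon_rate / m = 6.200000
Periods per year m = 1; per-period yield y/m = 0.052000
Number of cashflows N = 10
Cashflows (t years, CF_t, discount factor 1/(1+y/m)^(m*t), PV):
  t = 1.0000: CF_t = 6.200000, DF = 0.950570, PV = 5.893536
  t = 2.0000: CF_t = 6.200000, DF = 0.903584, PV = 5.602221
  t = 3.0000: CF_t = 6.200000, DF = 0.858920, PV = 5.325305
  t = 4.0000: CF_t = 6.200000, DF = 0.816464, PV = 5.062077
  t = 5.0000: CF_t = 6.200000, DF = 0.776106, PV = 4.811860
  t = 6.0000: CF_t = 6.200000, DF = 0.737744, PV = 4.574011
  t = 7.0000: CF_t = 6.200000, DF = 0.701277, PV = 4.347920
  t = 8.0000: CF_t = 6.200000, DF = 0.666613, PV = 4.133003
  t = 9.0000: CF_t = 6.200000, DF = 0.633663, PV = 3.928711
  t = 10.0000: CF_t = 106.200000, DF = 0.602341, PV = 63.968640
Price P = sum_t PV_t = 107.647284
Macaulay numerator sum_t t * PV_t:
  t * PV_t at t = 1.0000: 5.893536
  t * PV_t at t = 2.0000: 11.204441
  t * PV_t at t = 3.0000: 15.975914
  t * PV_t at t = 4.0000: 20.248307
  t * PV_t at t = 5.0000: 24.059300
  t * PV_t at t = 6.0000: 27.444069
  t * PV_t at t = 7.0000: 30.435438
  t * PV_t at t = 8.0000: 33.064028
  t * PV_t at t = 9.0000: 35.358395
  t * PV_t at t = 10.0000: 639.686402
Macaulay duration D = (sum_t t * PV_t) / P = 843.369830 / 107.647284 = 7.834567

Answer: Macaulay duration = 7.8346 years


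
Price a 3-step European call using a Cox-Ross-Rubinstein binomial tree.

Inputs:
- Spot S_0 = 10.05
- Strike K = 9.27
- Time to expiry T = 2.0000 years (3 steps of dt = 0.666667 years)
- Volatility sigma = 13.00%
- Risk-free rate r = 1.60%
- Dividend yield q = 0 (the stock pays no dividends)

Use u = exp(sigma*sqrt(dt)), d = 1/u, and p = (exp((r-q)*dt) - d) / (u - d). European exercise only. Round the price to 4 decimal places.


Answer: Price = V(0,0) = 1.3569

Derivation:
dt = T/N = 0.666667
u = exp(sigma*sqrt(dt)) = 1.111983; d = 1/u = 0.899295
p = (exp((r-q)*dt) - d) / (u - d) = 0.523909
Discount per step: exp(-r*dt) = 0.989390
Stock lattice S(k, i) with i counting down-moves:
  k=0: S(0,0) = 10.0500
  k=1: S(1,0) = 11.1754; S(1,1) = 9.0379
  k=2: S(2,0) = 12.4269; S(2,1) = 10.0500; S(2,2) = 8.1277
  k=3: S(3,0) = 13.8185; S(3,1) = 11.1754; S(3,2) = 9.0379; S(3,3) = 7.3092
Terminal payoffs V(N, i) = max(S_T - K, 0):
  V(3,0) = 4.548473; V(3,1) = 1.905425; V(3,2) = 0.000000; V(3,3) = 0.000000
Backward induction: V(k, i) = exp(-r*dt) * [p * V(k+1, i) + (1-p) * V(k+1, i+1)].
  V(2,0) = exp(-r*dt) * [p*4.548473 + (1-p)*1.905425] = 3.255233
  V(2,1) = exp(-r*dt) * [p*1.905425 + (1-p)*0.000000] = 0.987678
  V(2,2) = exp(-r*dt) * [p*0.000000 + (1-p)*0.000000] = 0.000000
  V(1,0) = exp(-r*dt) * [p*3.255233 + (1-p)*0.987678] = 2.152586
  V(1,1) = exp(-r*dt) * [p*0.987678 + (1-p)*0.000000] = 0.511963
  V(0,0) = exp(-r*dt) * [p*2.152586 + (1-p)*0.511963] = 1.356948


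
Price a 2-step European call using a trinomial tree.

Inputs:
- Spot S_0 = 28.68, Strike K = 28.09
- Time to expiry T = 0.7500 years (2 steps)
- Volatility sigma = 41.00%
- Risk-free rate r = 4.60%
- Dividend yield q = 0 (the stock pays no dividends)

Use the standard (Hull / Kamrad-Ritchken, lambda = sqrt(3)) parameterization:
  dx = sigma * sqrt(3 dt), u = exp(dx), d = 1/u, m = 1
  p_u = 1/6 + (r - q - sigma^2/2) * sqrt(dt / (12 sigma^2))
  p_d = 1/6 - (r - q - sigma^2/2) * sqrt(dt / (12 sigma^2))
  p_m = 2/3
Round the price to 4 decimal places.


Answer: Price = V(0,0) = 4.3031

Derivation:
dt = T/N = 0.375000; dx = sigma*sqrt(3*dt) = 0.434871
u = exp(dx) = 1.544763; d = 1/u = 0.647348
p_u = 0.150261, p_m = 0.666667, p_d = 0.183072
Discount per step: exp(-r*dt) = 0.982898
Stock lattice S(k, j) with j the centered position index:
  k=0: S(0,+0) = 28.6800
  k=1: S(1,-1) = 18.5660; S(1,+0) = 28.6800; S(1,+1) = 44.3038
  k=2: S(2,-2) = 12.0186; S(2,-1) = 18.5660; S(2,+0) = 28.6800; S(2,+1) = 44.3038; S(2,+2) = 68.4389
Terminal payoffs V(N, j) = max(S_T - K, 0):
  V(2,-2) = 0.000000; V(2,-1) = 0.000000; V(2,+0) = 0.590000; V(2,+1) = 16.213810; V(2,+2) = 40.348899
Backward induction: V(k, j) = exp(-r*dt) * [p_u * V(k+1, j+1) + p_m * V(k+1, j) + p_d * V(k+1, j-1)]
  V(1,-1) = exp(-r*dt) * [p_u*0.590000 + p_m*0.000000 + p_d*0.000000] = 0.087138
  V(1,+0) = exp(-r*dt) * [p_u*16.213810 + p_m*0.590000 + p_d*0.000000] = 2.781243
  V(1,+1) = exp(-r*dt) * [p_u*40.348899 + p_m*16.213810 + p_d*0.590000] = 16.689688
  V(0,+0) = exp(-r*dt) * [p_u*16.689688 + p_m*2.781243 + p_d*0.087138] = 4.303051


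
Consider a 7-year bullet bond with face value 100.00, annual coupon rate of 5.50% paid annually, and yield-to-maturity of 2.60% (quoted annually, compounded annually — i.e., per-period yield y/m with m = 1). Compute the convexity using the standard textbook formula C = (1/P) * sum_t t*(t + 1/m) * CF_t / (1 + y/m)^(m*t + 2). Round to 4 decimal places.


Answer: Convexity = 44.0047

Derivation:
Coupon per period c = face * coupon_rate / m = 5.500000
Periods per year m = 1; per-period yield y/m = 0.026000
Number of cashflows N = 7
Cashflows (t years, CF_t, discount factor 1/(1+y/m)^(m*t), PV):
  t = 1.0000: CF_t = 5.500000, DF = 0.974659, PV = 5.360624
  t = 2.0000: CF_t = 5.500000, DF = 0.949960, PV = 5.224780
  t = 3.0000: CF_t = 5.500000, DF = 0.925887, PV = 5.092378
  t = 4.0000: CF_t = 5.500000, DF = 0.902424, PV = 4.963331
  t = 5.0000: CF_t = 5.500000, DF = 0.879555, PV = 4.837555
  t = 6.0000: CF_t = 5.500000, DF = 0.857266, PV = 4.714966
  t = 7.0000: CF_t = 105.500000, DF = 0.835542, PV = 88.149719
Price P = sum_t PV_t = 118.343352
Convexity numerator sum_t t*(t + 1/m) * CF_t / (1+y/m)^(m*t + 2):
  t = 1.0000: term = 10.184755
  t = 2.0000: term = 29.779987
  t = 3.0000: term = 58.050656
  t = 4.0000: term = 94.299311
  t = 5.0000: term = 137.864490
  t = 6.0000: term = 188.119187
  t = 7.0000: term = 4689.367181
Convexity = (1/P) * sum = 5207.665567 / 118.343352 = 44.004716


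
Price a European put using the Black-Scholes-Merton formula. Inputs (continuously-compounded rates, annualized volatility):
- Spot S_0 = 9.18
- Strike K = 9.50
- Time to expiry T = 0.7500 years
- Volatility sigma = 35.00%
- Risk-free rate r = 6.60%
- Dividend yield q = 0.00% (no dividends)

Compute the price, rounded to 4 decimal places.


d1 = (ln(S/K) + (r - q + 0.5*sigma^2) * T) / (sigma * sqrt(T)) = 0.20181825
d2 = d1 - sigma * sqrt(T) = -0.10129064
exp(-rT) = 0.95170516; exp(-qT) = 1.00000000
P = K * exp(-rT) * N(-d2) - S_0 * exp(-qT) * N(-d1)
N(-d1) = 0.42002941; N(-d2) = 0.54034013
P = 9.5000 * 0.95170516 * 0.54034013 - 9.1800 * 1.00000000 * 0.42002941 = 1.0295

Answer: Price = 1.0295


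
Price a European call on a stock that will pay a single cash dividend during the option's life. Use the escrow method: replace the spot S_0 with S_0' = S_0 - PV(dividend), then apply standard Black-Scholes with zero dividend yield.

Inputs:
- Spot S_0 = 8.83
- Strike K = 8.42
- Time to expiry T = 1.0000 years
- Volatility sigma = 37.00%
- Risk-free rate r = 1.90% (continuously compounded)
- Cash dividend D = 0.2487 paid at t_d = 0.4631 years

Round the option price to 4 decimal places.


PV(D) = D * exp(-r * t_d) = 0.2487 * 0.99123970 = 0.24652131
S_0' = S_0 - PV(D) = 8.8300 - 0.24652131 = 8.58347869
d1 = (ln(S_0'/K) + (r + sigma^2/2)*T) / (sigma*sqrt(T)) = 0.28832282
d2 = d1 - sigma*sqrt(T) = -0.08167718
exp(-rT) = 0.98117936
N(d1) = 0.61345018; N(d2) = 0.46745171
C = S_0' * N(d1) - K * exp(-rT) * N(d2) = 8.58347869 * 0.61345018 - 8.4200 * 0.98117936 * 0.46745171 = 1.4037

Answer: Price = 1.4037


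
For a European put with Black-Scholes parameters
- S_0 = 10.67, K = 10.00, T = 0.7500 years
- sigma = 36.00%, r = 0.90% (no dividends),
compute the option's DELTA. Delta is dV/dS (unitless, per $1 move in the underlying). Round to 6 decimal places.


Answer: Delta = -0.349917

Derivation:
d1 = 0.3855447985; d2 = 0.0737756531
phi(d1) = 0.3703669793; exp(-qT) = 1.0000000000; exp(-rT) = 0.9932727301
N(-d1) = 0.3499169112
Delta = -exp(-qT) * N(-d1) = -1.0000000000 * 0.3499169112 = -0.349917


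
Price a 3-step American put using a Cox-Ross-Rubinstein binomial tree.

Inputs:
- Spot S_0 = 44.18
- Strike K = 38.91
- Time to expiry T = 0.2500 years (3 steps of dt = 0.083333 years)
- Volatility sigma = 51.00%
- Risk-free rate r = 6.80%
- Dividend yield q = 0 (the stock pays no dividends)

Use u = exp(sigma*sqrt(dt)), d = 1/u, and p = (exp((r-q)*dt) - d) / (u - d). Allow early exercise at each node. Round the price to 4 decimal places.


Answer: Price = V(0,0) = 1.7861

Derivation:
dt = T/N = 0.083333
u = exp(sigma*sqrt(dt)) = 1.158614; d = 1/u = 0.863100
p = (exp((r-q)*dt) - d) / (u - d) = 0.482490
Discount per step: exp(-r*dt) = 0.994349
Stock lattice S(k, i) with i counting down-moves:
  k=0: S(0,0) = 44.1800
  k=1: S(1,0) = 51.1876; S(1,1) = 38.1318
  k=2: S(2,0) = 59.3066; S(2,1) = 44.1800; S(2,2) = 32.9115
  k=3: S(3,0) = 68.7135; S(3,1) = 51.1876; S(3,2) = 38.1318; S(3,3) = 28.4060
Terminal payoffs V(N, i) = max(K - S_T, 0):
  V(3,0) = 0.000000; V(3,1) = 0.000000; V(3,2) = 0.778227; V(3,3) = 10.504033
Backward induction: V(k, i) = exp(-r*dt) * [p * V(k+1, i) + (1-p) * V(k+1, i+1)]; then take max(V_cont, immediate exercise) for American.
  V(2,0) = exp(-r*dt) * [p*0.000000 + (1-p)*0.000000] = 0.000000; exercise = 0.000000; V(2,0) = max -> 0.000000
  V(2,1) = exp(-r*dt) * [p*0.000000 + (1-p)*0.778227] = 0.400464; exercise = 0.000000; V(2,1) = max -> 0.400464
  V(2,2) = exp(-r*dt) * [p*0.778227 + (1-p)*10.504033] = 5.778587; exercise = 5.998453; V(2,2) = max -> 5.998453
  V(1,0) = exp(-r*dt) * [p*0.000000 + (1-p)*0.400464] = 0.206073; exercise = 0.000000; V(1,0) = max -> 0.206073
  V(1,1) = exp(-r*dt) * [p*0.400464 + (1-p)*5.998453] = 3.278845; exercise = 0.778227; V(1,1) = max -> 3.278845
  V(0,0) = exp(-r*dt) * [p*0.206073 + (1-p)*3.278845] = 1.786112; exercise = 0.000000; V(0,0) = max -> 1.786112


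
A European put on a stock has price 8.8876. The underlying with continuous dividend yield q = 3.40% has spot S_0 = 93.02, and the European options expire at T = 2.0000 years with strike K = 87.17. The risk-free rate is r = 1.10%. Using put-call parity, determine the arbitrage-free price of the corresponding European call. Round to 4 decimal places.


Put-call parity: C - P = S_0 * exp(-qT) - K * exp(-rT).
S_0 * exp(-qT) = 93.0200 * 0.93426047 = 86.90490925
K * exp(-rT) = 87.1700 * 0.97824024 = 85.27320129
C = P + S*exp(-qT) - K*exp(-rT)
C = 8.8876 + 86.90490925 - 85.27320129 = 10.5193

Answer: Call price = 10.5193


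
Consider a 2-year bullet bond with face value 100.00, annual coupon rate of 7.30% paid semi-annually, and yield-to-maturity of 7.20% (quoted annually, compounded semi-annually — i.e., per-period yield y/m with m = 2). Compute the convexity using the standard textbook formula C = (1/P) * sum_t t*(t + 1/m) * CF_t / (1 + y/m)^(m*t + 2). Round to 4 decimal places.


Coupon per period c = face * coupon_rate / m = 3.650000
Periods per year m = 2; per-period yield y/m = 0.036000
Number of cashflows N = 4
Cashflows (t years, CF_t, discount factor 1/(1+y/m)^(m*t), PV):
  t = 0.5000: CF_t = 3.650000, DF = 0.965251, PV = 3.523166
  t = 1.0000: CF_t = 3.650000, DF = 0.931709, PV = 3.400739
  t = 1.5000: CF_t = 3.650000, DF = 0.899333, PV = 3.282567
  t = 2.0000: CF_t = 103.650000, DF = 0.868082, PV = 89.976746
Price P = sum_t PV_t = 100.183219
Convexity numerator sum_t t*(t + 1/m) * CF_t / (1+y/m)^(m*t + 2):
  t = 0.5000: term = 1.641283
  t = 1.0000: term = 4.752751
  t = 1.5000: term = 9.175196
  t = 2.0000: term = 419.160914
Convexity = (1/P) * sum = 434.730144 / 100.183219 = 4.339351

Answer: Convexity = 4.3394


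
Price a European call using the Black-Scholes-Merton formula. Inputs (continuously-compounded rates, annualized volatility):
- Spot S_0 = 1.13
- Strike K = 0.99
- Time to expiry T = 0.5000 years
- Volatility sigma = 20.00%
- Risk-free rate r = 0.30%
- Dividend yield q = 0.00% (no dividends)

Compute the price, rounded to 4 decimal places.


Answer: Price = 0.1553

Derivation:
d1 = (ln(S/K) + (r - q + 0.5*sigma^2) * T) / (sigma * sqrt(T)) = 1.01659305
d2 = d1 - sigma * sqrt(T) = 0.87517170
exp(-rT) = 0.99850112; exp(-qT) = 1.00000000
C = S_0 * exp(-qT) * N(d1) - K * exp(-rT) * N(d2)
N(d1) = 0.84532647; N(d2) = 0.80925976
C = 1.1300 * 1.00000000 * 0.84532647 - 0.9900 * 0.99850112 * 0.80925976 = 0.1553


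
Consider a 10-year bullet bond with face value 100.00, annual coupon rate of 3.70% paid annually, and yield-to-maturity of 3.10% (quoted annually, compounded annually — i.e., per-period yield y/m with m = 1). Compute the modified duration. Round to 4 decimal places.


Coupon per period c = face * coupon_rate / m = 3.700000
Periods per year m = 1; per-period yield y/m = 0.031000
Number of cashflows N = 10
Cashflows (t years, CF_t, discount factor 1/(1+y/m)^(m*t), PV):
  t = 1.0000: CF_t = 3.700000, DF = 0.969932, PV = 3.588749
  t = 2.0000: CF_t = 3.700000, DF = 0.940768, PV = 3.480843
  t = 3.0000: CF_t = 3.700000, DF = 0.912481, PV = 3.376181
  t = 4.0000: CF_t = 3.700000, DF = 0.885045, PV = 3.274666
  t = 5.0000: CF_t = 3.700000, DF = 0.858434, PV = 3.176204
  t = 6.0000: CF_t = 3.700000, DF = 0.832622, PV = 3.080702
  t = 7.0000: CF_t = 3.700000, DF = 0.807587, PV = 2.988072
  t = 8.0000: CF_t = 3.700000, DF = 0.783305, PV = 2.898227
  t = 9.0000: CF_t = 3.700000, DF = 0.759752, PV = 2.811083
  t = 10.0000: CF_t = 103.700000, DF = 0.736908, PV = 76.417373
Price P = sum_t PV_t = 105.092101
First compute Macaulay numerator sum_t t * PV_t:
  t * PV_t at t = 1.0000: 3.588749
  t * PV_t at t = 2.0000: 6.961685
  t * PV_t at t = 3.0000: 10.128543
  t * PV_t at t = 4.0000: 13.098666
  t * PV_t at t = 5.0000: 15.881020
  t * PV_t at t = 6.0000: 18.484214
  t * PV_t at t = 7.0000: 20.916504
  t * PV_t at t = 8.0000: 23.185816
  t * PV_t at t = 9.0000: 25.299751
  t * PV_t at t = 10.0000: 764.173729
Macaulay duration D = 901.718678 / 105.092101 = 8.580271
Modified duration = D / (1 + y/m) = 8.580271 / (1 + 0.031000) = 8.322280

Answer: Modified duration = 8.3223


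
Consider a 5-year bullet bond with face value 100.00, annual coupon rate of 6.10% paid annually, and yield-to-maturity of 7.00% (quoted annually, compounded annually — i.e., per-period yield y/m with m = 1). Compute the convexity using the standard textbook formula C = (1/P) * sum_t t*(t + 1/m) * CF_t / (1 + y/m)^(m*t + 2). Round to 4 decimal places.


Answer: Convexity = 22.3609

Derivation:
Coupon per period c = face * coupon_rate / m = 6.100000
Periods per year m = 1; per-period yield y/m = 0.070000
Number of cashflows N = 5
Cashflows (t years, CF_t, discount factor 1/(1+y/m)^(m*t), PV):
  t = 1.0000: CF_t = 6.100000, DF = 0.934579, PV = 5.700935
  t = 2.0000: CF_t = 6.100000, DF = 0.873439, PV = 5.327976
  t = 3.0000: CF_t = 6.100000, DF = 0.816298, PV = 4.979417
  t = 4.0000: CF_t = 6.100000, DF = 0.762895, PV = 4.653661
  t = 5.0000: CF_t = 106.100000, DF = 0.712986, PV = 75.647834
Price P = sum_t PV_t = 96.309822
Convexity numerator sum_t t*(t + 1/m) * CF_t / (1+y/m)^(m*t + 2):
  t = 1.0000: term = 9.958834
  t = 2.0000: term = 27.921965
  t = 3.0000: term = 52.190588
  t = 4.0000: term = 81.293751
  t = 5.0000: term = 1982.212428
Convexity = (1/P) * sum = 2153.577567 / 96.309822 = 22.360934


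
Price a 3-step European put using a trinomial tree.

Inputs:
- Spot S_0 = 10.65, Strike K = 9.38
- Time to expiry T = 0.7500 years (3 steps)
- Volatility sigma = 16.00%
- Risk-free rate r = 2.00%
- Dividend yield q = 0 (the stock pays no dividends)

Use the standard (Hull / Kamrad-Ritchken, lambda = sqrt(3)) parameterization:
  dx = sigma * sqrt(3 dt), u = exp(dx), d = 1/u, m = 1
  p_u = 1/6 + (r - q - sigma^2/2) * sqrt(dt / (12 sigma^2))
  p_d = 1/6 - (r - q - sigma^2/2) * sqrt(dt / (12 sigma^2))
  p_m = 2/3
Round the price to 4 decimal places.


dt = T/N = 0.250000; dx = sigma*sqrt(3*dt) = 0.138564
u = exp(dx) = 1.148623; d = 1/u = 0.870607
p_u = 0.173162, p_m = 0.666667, p_d = 0.160171
Discount per step: exp(-r*dt) = 0.995012
Stock lattice S(k, j) with j the centered position index:
  k=0: S(0,+0) = 10.6500
  k=1: S(1,-1) = 9.2720; S(1,+0) = 10.6500; S(1,+1) = 12.2328
  k=2: S(2,-2) = 8.0722; S(2,-1) = 9.2720; S(2,+0) = 10.6500; S(2,+1) = 12.2328; S(2,+2) = 14.0509
  k=3: S(3,-3) = 7.0278; S(3,-2) = 8.0722; S(3,-1) = 9.2720; S(3,+0) = 10.6500; S(3,+1) = 12.2328; S(3,+2) = 14.0509; S(3,+3) = 16.1392
Terminal payoffs V(N, j) = max(K - S_T, 0):
  V(3,-3) = 2.352242; V(3,-2) = 1.307754; V(3,-1) = 0.108030; V(3,+0) = 0.000000; V(3,+1) = 0.000000; V(3,+2) = 0.000000; V(3,+3) = 0.000000
Backward induction: V(k, j) = exp(-r*dt) * [p_u * V(k+1, j+1) + p_m * V(k+1, j) + p_d * V(k+1, j-1)]
  V(2,-2) = exp(-r*dt) * [p_u*0.108030 + p_m*1.307754 + p_d*2.352242] = 1.260984
  V(2,-1) = exp(-r*dt) * [p_u*0.000000 + p_m*0.108030 + p_d*1.307754] = 0.280081
  V(2,+0) = exp(-r*dt) * [p_u*0.000000 + p_m*0.000000 + p_d*0.108030] = 0.017217
  V(2,+1) = exp(-r*dt) * [p_u*0.000000 + p_m*0.000000 + p_d*0.000000] = 0.000000
  V(2,+2) = exp(-r*dt) * [p_u*0.000000 + p_m*0.000000 + p_d*0.000000] = 0.000000
  V(1,-1) = exp(-r*dt) * [p_u*0.017217 + p_m*0.280081 + p_d*1.260984] = 0.389722
  V(1,+0) = exp(-r*dt) * [p_u*0.000000 + p_m*0.017217 + p_d*0.280081] = 0.056058
  V(1,+1) = exp(-r*dt) * [p_u*0.000000 + p_m*0.000000 + p_d*0.017217] = 0.002744
  V(0,+0) = exp(-r*dt) * [p_u*0.002744 + p_m*0.056058 + p_d*0.389722] = 0.099770

Answer: Price = V(0,0) = 0.0998


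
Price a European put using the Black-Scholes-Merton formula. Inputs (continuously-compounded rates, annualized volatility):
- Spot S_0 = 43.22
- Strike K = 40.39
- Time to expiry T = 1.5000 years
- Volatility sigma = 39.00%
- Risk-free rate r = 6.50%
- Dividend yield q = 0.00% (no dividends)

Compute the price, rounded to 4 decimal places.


d1 = (ln(S/K) + (r - q + 0.5*sigma^2) * T) / (sigma * sqrt(T)) = 0.58472905
d2 = d1 - sigma * sqrt(T) = 0.10707855
exp(-rT) = 0.90710234; exp(-qT) = 1.00000000
P = K * exp(-rT) * N(-d2) - S_0 * exp(-qT) * N(-d1)
N(-d1) = 0.27936496; N(-d2) = 0.45736333
P = 40.3900 * 0.90710234 * 0.45736333 - 43.2200 * 1.00000000 * 0.27936496 = 4.6827

Answer: Price = 4.6827


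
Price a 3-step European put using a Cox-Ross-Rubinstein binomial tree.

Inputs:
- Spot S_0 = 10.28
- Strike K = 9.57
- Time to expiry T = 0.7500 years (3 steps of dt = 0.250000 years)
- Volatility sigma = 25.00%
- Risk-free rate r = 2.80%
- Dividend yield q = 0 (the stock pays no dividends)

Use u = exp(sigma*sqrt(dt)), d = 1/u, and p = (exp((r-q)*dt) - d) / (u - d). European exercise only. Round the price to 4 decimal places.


dt = T/N = 0.250000
u = exp(sigma*sqrt(dt)) = 1.133148; d = 1/u = 0.882497
p = (exp((r-q)*dt) - d) / (u - d) = 0.496816
Discount per step: exp(-r*dt) = 0.993024
Stock lattice S(k, i) with i counting down-moves:
  k=0: S(0,0) = 10.2800
  k=1: S(1,0) = 11.6488; S(1,1) = 9.0721
  k=2: S(2,0) = 13.1998; S(2,1) = 10.2800; S(2,2) = 8.0061
  k=3: S(3,0) = 14.9573; S(3,1) = 11.6488; S(3,2) = 9.0721; S(3,3) = 7.0653
Terminal payoffs V(N, i) = max(K - S_T, 0):
  V(3,0) = 0.000000; V(3,1) = 0.000000; V(3,2) = 0.497932; V(3,3) = 2.504666
Backward induction: V(k, i) = exp(-r*dt) * [p * V(k+1, i) + (1-p) * V(k+1, i+1)].
  V(2,0) = exp(-r*dt) * [p*0.000000 + (1-p)*0.000000] = 0.000000
  V(2,1) = exp(-r*dt) * [p*0.000000 + (1-p)*0.497932] = 0.248804
  V(2,2) = exp(-r*dt) * [p*0.497932 + (1-p)*2.504666] = 1.497172
  V(1,0) = exp(-r*dt) * [p*0.000000 + (1-p)*0.248804] = 0.124321
  V(1,1) = exp(-r*dt) * [p*0.248804 + (1-p)*1.497172] = 0.870846
  V(0,0) = exp(-r*dt) * [p*0.124321 + (1-p)*0.870846] = 0.496473

Answer: Price = V(0,0) = 0.4965


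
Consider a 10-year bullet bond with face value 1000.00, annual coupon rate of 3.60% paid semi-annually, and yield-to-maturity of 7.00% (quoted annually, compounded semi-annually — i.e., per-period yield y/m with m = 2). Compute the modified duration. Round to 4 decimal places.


Coupon per period c = face * coupon_rate / m = 18.000000
Periods per year m = 2; per-period yield y/m = 0.035000
Number of cashflows N = 20
Cashflows (t years, CF_t, discount factor 1/(1+y/m)^(m*t), PV):
  t = 0.5000: CF_t = 18.000000, DF = 0.966184, PV = 17.391304
  t = 1.0000: CF_t = 18.000000, DF = 0.933511, PV = 16.803193
  t = 1.5000: CF_t = 18.000000, DF = 0.901943, PV = 16.234969
  t = 2.0000: CF_t = 18.000000, DF = 0.871442, PV = 15.685960
  t = 2.5000: CF_t = 18.000000, DF = 0.841973, PV = 15.155517
  t = 3.0000: CF_t = 18.000000, DF = 0.813501, PV = 14.643012
  t = 3.5000: CF_t = 18.000000, DF = 0.785991, PV = 14.147837
  t = 4.0000: CF_t = 18.000000, DF = 0.759412, PV = 13.669408
  t = 4.5000: CF_t = 18.000000, DF = 0.733731, PV = 13.207157
  t = 5.0000: CF_t = 18.000000, DF = 0.708919, PV = 12.760539
  t = 5.5000: CF_t = 18.000000, DF = 0.684946, PV = 12.329023
  t = 6.0000: CF_t = 18.000000, DF = 0.661783, PV = 11.912099
  t = 6.5000: CF_t = 18.000000, DF = 0.639404, PV = 11.509275
  t = 7.0000: CF_t = 18.000000, DF = 0.617782, PV = 11.120072
  t = 7.5000: CF_t = 18.000000, DF = 0.596891, PV = 10.744031
  t = 8.0000: CF_t = 18.000000, DF = 0.576706, PV = 10.380706
  t = 8.5000: CF_t = 18.000000, DF = 0.557204, PV = 10.029668
  t = 9.0000: CF_t = 18.000000, DF = 0.538361, PV = 9.690501
  t = 9.5000: CF_t = 18.000000, DF = 0.520156, PV = 9.362802
  t = 10.0000: CF_t = 1018.000000, DF = 0.502566, PV = 511.612070
Price P = sum_t PV_t = 758.389144
First compute Macaulay numerator sum_t t * PV_t:
  t * PV_t at t = 0.5000: 8.695652
  t * PV_t at t = 1.0000: 16.803193
  t * PV_t at t = 1.5000: 24.352453
  t * PV_t at t = 2.0000: 31.371920
  t * PV_t at t = 2.5000: 37.888793
  t * PV_t at t = 3.0000: 43.929035
  t * PV_t at t = 3.5000: 49.517431
  t * PV_t at t = 4.0000: 54.677632
  t * PV_t at t = 4.5000: 59.432209
  t * PV_t at t = 5.0000: 63.802693
  t * PV_t at t = 5.5000: 67.809626
  t * PV_t at t = 6.0000: 71.472596
  t * PV_t at t = 6.5000: 74.810286
  t * PV_t at t = 7.0000: 77.840506
  t * PV_t at t = 7.5000: 80.580234
  t * PV_t at t = 8.0000: 83.045651
  t * PV_t at t = 8.5000: 85.252178
  t * PV_t at t = 9.0000: 87.214505
  t * PV_t at t = 9.5000: 88.946623
  t * PV_t at t = 10.0000: 5116.120704
Macaulay duration D = 6223.563917 / 758.389144 = 8.206294
Modified duration = D / (1 + y/m) = 8.206294 / (1 + 0.035000) = 7.928786

Answer: Modified duration = 7.9288


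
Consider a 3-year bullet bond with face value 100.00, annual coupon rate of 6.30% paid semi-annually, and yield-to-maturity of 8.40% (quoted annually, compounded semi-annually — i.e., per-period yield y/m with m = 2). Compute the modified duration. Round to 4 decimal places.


Coupon per period c = face * coupon_rate / m = 3.150000
Periods per year m = 2; per-period yield y/m = 0.042000
Number of cashflows N = 6
Cashflows (t years, CF_t, discount factor 1/(1+y/m)^(m*t), PV):
  t = 0.5000: CF_t = 3.150000, DF = 0.959693, PV = 3.023033
  t = 1.0000: CF_t = 3.150000, DF = 0.921010, PV = 2.901183
  t = 1.5000: CF_t = 3.150000, DF = 0.883887, PV = 2.784245
  t = 2.0000: CF_t = 3.150000, DF = 0.848260, PV = 2.672020
  t = 2.5000: CF_t = 3.150000, DF = 0.814069, PV = 2.564318
  t = 3.0000: CF_t = 103.150000, DF = 0.781257, PV = 80.586616
Price P = sum_t PV_t = 94.531414
First compute Macaulay numerator sum_t t * PV_t:
  t * PV_t at t = 0.5000: 1.511516
  t * PV_t at t = 1.0000: 2.901183
  t * PV_t at t = 1.5000: 4.176367
  t * PV_t at t = 2.0000: 5.344040
  t * PV_t at t = 2.5000: 6.410796
  t * PV_t at t = 3.0000: 241.759848
Macaulay duration D = 262.103750 / 94.531414 = 2.772663
Modified duration = D / (1 + y/m) = 2.772663 / (1 + 0.042000) = 2.660905

Answer: Modified duration = 2.6609


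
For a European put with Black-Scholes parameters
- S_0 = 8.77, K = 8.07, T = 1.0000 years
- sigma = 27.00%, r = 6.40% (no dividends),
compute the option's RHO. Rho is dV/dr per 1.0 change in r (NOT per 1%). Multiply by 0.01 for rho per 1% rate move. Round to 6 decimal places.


Answer: Rho = -2.580191

Derivation:
d1 = 0.6801234226; d2 = 0.4101234226
phi(d1) = 0.3165663356; exp(-qT) = 1.0000000000; exp(-rT) = 0.9380049995
N(-d2) = 0.3408577058
Rho = -K*T*exp(-rT)*N(-d2) = -8.0700 * 1.0000 * 0.9380049995 * 0.3408577058 = -2.580191


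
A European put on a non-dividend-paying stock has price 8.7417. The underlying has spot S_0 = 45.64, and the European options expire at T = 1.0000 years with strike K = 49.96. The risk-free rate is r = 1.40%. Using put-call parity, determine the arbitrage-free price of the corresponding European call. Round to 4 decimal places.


Put-call parity: C - P = S_0 * exp(-qT) - K * exp(-rT).
S_0 * exp(-qT) = 45.6400 * 1.00000000 = 45.64000000
K * exp(-rT) = 49.9600 * 0.98609754 = 49.26543331
C = P + S*exp(-qT) - K*exp(-rT)
C = 8.7417 + 45.64000000 - 49.26543331 = 5.1163

Answer: Call price = 5.1163


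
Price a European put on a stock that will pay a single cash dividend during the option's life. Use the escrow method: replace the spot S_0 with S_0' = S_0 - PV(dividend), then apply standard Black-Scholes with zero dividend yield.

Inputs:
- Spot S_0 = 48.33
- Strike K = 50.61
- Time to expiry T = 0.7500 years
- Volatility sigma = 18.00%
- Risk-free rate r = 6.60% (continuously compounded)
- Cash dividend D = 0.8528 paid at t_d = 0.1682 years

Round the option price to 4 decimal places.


PV(D) = D * exp(-r * t_d) = 0.8528 * 0.98896019 = 0.84338525
S_0' = S_0 - PV(D) = 48.3300 - 0.84338525 = 47.48661475
d1 = (ln(S_0'/K) + (r + sigma^2/2)*T) / (sigma*sqrt(T)) = -0.01315915
d2 = d1 - sigma*sqrt(T) = -0.16904372
exp(-rT) = 0.95170516
N(-d1) = 0.50524959; N(-d2) = 0.56711888
P = K * exp(-rT) * N(-d2) - S_0' * N(-d1) = 50.6100 * 0.95170516 * 0.56711888 - 47.48661475 * 0.50524959 = 3.3231

Answer: Price = 3.3231


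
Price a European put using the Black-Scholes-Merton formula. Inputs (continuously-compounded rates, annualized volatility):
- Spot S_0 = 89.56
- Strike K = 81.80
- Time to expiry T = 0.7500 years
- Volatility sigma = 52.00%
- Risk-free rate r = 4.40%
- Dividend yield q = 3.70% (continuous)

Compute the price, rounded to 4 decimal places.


d1 = (ln(S/K) + (r - q + 0.5*sigma^2) * T) / (sigma * sqrt(T)) = 0.43807906
d2 = d1 - sigma * sqrt(T) = -0.01225415
exp(-rT) = 0.96753856; exp(-qT) = 0.97263149
P = K * exp(-rT) * N(-d2) - S_0 * exp(-qT) * N(-d1)
N(-d1) = 0.33066449; N(-d2) = 0.50488858
P = 81.8000 * 0.96753856 * 0.50488858 - 89.5600 * 0.97263149 * 0.33066449 = 11.1554

Answer: Price = 11.1554


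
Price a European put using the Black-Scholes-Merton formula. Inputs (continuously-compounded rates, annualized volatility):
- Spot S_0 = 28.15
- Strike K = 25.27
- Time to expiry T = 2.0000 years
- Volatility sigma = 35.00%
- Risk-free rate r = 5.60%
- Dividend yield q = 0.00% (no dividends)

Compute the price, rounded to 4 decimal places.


d1 = (ln(S/K) + (r - q + 0.5*sigma^2) * T) / (sigma * sqrt(T)) = 0.69181193
d2 = d1 - sigma * sqrt(T) = 0.19683718
exp(-rT) = 0.89404426; exp(-qT) = 1.00000000
P = K * exp(-rT) * N(-d2) - S_0 * exp(-qT) * N(-d1)
N(-d1) = 0.24452772; N(-d2) = 0.42197748
P = 25.2700 * 0.89404426 * 0.42197748 - 28.1500 * 1.00000000 * 0.24452772 = 2.6501

Answer: Price = 2.6501


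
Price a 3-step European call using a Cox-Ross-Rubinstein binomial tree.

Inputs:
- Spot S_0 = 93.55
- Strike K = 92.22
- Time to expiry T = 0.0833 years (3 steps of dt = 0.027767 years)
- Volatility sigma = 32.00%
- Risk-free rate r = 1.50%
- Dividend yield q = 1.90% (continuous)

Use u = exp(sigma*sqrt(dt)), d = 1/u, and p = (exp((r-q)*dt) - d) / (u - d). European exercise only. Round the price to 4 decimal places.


Answer: Price = V(0,0) = 4.3542

Derivation:
dt = T/N = 0.027767
u = exp(sigma*sqrt(dt)) = 1.054770; d = 1/u = 0.948074
p = (exp((r-q)*dt) - d) / (u - d) = 0.485632
Discount per step: exp(-r*dt) = 0.999584
Stock lattice S(k, i) with i counting down-moves:
  k=0: S(0,0) = 93.5500
  k=1: S(1,0) = 98.6737; S(1,1) = 88.6923
  k=2: S(2,0) = 104.0781; S(2,1) = 93.5500; S(2,2) = 84.0869
  k=3: S(3,0) = 109.7784; S(3,1) = 98.6737; S(3,2) = 88.6923; S(3,3) = 79.7206
Terminal payoffs V(N, i) = max(S_T - K, 0):
  V(3,0) = 17.558429; V(3,1) = 6.453727; V(3,2) = 0.000000; V(3,3) = 0.000000
Backward induction: V(k, i) = exp(-r*dt) * [p * V(k+1, i) + (1-p) * V(k+1, i+1)].
  V(2,0) = exp(-r*dt) * [p*17.558429 + (1-p)*6.453727] = 11.841588
  V(2,1) = exp(-r*dt) * [p*6.453727 + (1-p)*0.000000] = 3.132828
  V(2,2) = exp(-r*dt) * [p*0.000000 + (1-p)*0.000000] = 0.000000
  V(1,0) = exp(-r*dt) * [p*11.841588 + (1-p)*3.132828] = 7.359011
  V(1,1) = exp(-r*dt) * [p*3.132828 + (1-p)*0.000000] = 1.520767
  V(0,0) = exp(-r*dt) * [p*7.359011 + (1-p)*1.520767] = 4.354189


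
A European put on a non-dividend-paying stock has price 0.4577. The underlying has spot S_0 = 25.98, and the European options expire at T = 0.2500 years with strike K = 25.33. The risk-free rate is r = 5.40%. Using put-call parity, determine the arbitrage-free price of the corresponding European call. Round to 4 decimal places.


Put-call parity: C - P = S_0 * exp(-qT) - K * exp(-rT).
S_0 * exp(-qT) = 25.9800 * 1.00000000 = 25.98000000
K * exp(-rT) = 25.3300 * 0.98659072 = 24.99034284
C = P + S*exp(-qT) - K*exp(-rT)
C = 0.4577 + 25.98000000 - 24.99034284 = 1.4474

Answer: Call price = 1.4474


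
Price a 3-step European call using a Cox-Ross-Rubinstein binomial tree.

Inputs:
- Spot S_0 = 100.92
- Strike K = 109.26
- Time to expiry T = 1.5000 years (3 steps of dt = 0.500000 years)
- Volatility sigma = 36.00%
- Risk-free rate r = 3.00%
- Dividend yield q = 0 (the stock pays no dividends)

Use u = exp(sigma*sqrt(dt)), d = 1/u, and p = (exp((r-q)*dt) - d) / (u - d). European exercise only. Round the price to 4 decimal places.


Answer: Price = V(0,0) = 17.3451

Derivation:
dt = T/N = 0.500000
u = exp(sigma*sqrt(dt)) = 1.289892; d = 1/u = 0.775259
p = (exp((r-q)*dt) - d) / (u - d) = 0.466069
Discount per step: exp(-r*dt) = 0.985112
Stock lattice S(k, i) with i counting down-moves:
  k=0: S(0,0) = 100.9200
  k=1: S(1,0) = 130.1759; S(1,1) = 78.2391
  k=2: S(2,0) = 167.9128; S(2,1) = 100.9200; S(2,2) = 60.6556
  k=3: S(3,0) = 216.5894; S(3,1) = 130.1759; S(3,2) = 78.2391; S(3,3) = 47.0238
Terminal payoffs V(N, i) = max(S_T - K, 0):
  V(3,0) = 107.329411; V(3,1) = 20.915894; V(3,2) = 0.000000; V(3,3) = 0.000000
Backward induction: V(k, i) = exp(-r*dt) * [p * V(k+1, i) + (1-p) * V(k+1, i+1)].
  V(2,0) = exp(-r*dt) * [p*107.329411 + (1-p)*20.915894] = 60.279505
  V(2,1) = exp(-r*dt) * [p*20.915894 + (1-p)*0.000000] = 9.603107
  V(2,2) = exp(-r*dt) * [p*0.000000 + (1-p)*0.000000] = 0.000000
  V(1,0) = exp(-r*dt) * [p*60.279505 + (1-p)*9.603107] = 32.727172
  V(1,1) = exp(-r*dt) * [p*9.603107 + (1-p)*0.000000] = 4.409071
  V(0,0) = exp(-r*dt) * [p*32.727172 + (1-p)*4.409071] = 17.345108


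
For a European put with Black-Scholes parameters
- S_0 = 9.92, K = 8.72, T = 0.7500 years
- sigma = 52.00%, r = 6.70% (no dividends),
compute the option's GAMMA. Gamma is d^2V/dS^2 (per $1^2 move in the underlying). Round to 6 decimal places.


d1 = 0.6230579428; d2 = 0.1727247328
phi(d1) = 0.3285589079; exp(-qT) = 1.0000000000; exp(-rT) = 0.9509916469
Gamma = exp(-qT) * phi(d1) / (S * sigma * sqrt(T)) = 1.0000000000 * 0.3285589079 / (9.9200 * 0.5200 * 0.8660254038) = 0.073547

Answer: Gamma = 0.073547


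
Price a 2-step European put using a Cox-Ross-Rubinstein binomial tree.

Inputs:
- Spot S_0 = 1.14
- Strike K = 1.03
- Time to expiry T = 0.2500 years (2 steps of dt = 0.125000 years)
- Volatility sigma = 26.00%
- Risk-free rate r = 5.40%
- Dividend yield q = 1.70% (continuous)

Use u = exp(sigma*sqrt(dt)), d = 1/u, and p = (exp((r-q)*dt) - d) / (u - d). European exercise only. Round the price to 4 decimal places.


Answer: Price = V(0,0) = 0.0199

Derivation:
dt = T/N = 0.125000
u = exp(sigma*sqrt(dt)) = 1.096281; d = 1/u = 0.912175
p = (exp((r-q)*dt) - d) / (u - d) = 0.502215
Discount per step: exp(-r*dt) = 0.993273
Stock lattice S(k, i) with i counting down-moves:
  k=0: S(0,0) = 1.1400
  k=1: S(1,0) = 1.2498; S(1,1) = 1.0399
  k=2: S(2,0) = 1.3701; S(2,1) = 1.1400; S(2,2) = 0.9486
Terminal payoffs V(N, i) = max(K - S_T, 0):
  V(2,0) = 0.000000; V(2,1) = 0.000000; V(2,2) = 0.081449
Backward induction: V(k, i) = exp(-r*dt) * [p * V(k+1, i) + (1-p) * V(k+1, i+1)].
  V(1,0) = exp(-r*dt) * [p*0.000000 + (1-p)*0.000000] = 0.000000
  V(1,1) = exp(-r*dt) * [p*0.000000 + (1-p)*0.081449] = 0.040271
  V(0,0) = exp(-r*dt) * [p*0.000000 + (1-p)*0.040271] = 0.019912


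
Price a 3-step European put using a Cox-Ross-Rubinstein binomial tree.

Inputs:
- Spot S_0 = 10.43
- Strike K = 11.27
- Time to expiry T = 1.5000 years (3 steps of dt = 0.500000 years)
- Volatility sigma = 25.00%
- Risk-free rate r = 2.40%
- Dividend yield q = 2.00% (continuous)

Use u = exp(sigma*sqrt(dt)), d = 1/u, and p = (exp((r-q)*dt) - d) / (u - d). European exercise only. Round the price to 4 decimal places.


Answer: Price = V(0,0) = 1.7527

Derivation:
dt = T/N = 0.500000
u = exp(sigma*sqrt(dt)) = 1.193365; d = 1/u = 0.837967
p = (exp((r-q)*dt) - d) / (u - d) = 0.461554
Discount per step: exp(-r*dt) = 0.988072
Stock lattice S(k, i) with i counting down-moves:
  k=0: S(0,0) = 10.4300
  k=1: S(1,0) = 12.4468; S(1,1) = 8.7400
  k=2: S(2,0) = 14.8536; S(2,1) = 10.4300; S(2,2) = 7.3238
  k=3: S(3,0) = 17.7257; S(3,1) = 12.4468; S(3,2) = 8.7400; S(3,3) = 6.1371
Terminal payoffs V(N, i) = max(K - S_T, 0):
  V(3,0) = 0.000000; V(3,1) = 0.000000; V(3,2) = 2.530005; V(3,3) = 5.132876
Backward induction: V(k, i) = exp(-r*dt) * [p * V(k+1, i) + (1-p) * V(k+1, i+1)].
  V(2,0) = exp(-r*dt) * [p*0.000000 + (1-p)*0.000000] = 0.000000
  V(2,1) = exp(-r*dt) * [p*0.000000 + (1-p)*2.530005] = 1.346022
  V(2,2) = exp(-r*dt) * [p*2.530005 + (1-p)*5.132876] = 3.884615
  V(1,0) = exp(-r*dt) * [p*0.000000 + (1-p)*1.346022] = 0.716116
  V(1,1) = exp(-r*dt) * [p*1.346022 + (1-p)*3.884615] = 2.680558
  V(0,0) = exp(-r*dt) * [p*0.716116 + (1-p)*2.680558] = 1.752703


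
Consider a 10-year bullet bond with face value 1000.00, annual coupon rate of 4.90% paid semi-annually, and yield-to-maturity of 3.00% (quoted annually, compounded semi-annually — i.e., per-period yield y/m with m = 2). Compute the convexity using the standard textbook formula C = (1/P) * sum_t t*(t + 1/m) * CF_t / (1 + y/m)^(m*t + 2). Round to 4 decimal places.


Coupon per period c = face * coupon_rate / m = 24.500000
Periods per year m = 2; per-period yield y/m = 0.015000
Number of cashflows N = 20
Cashflows (t years, CF_t, discount factor 1/(1+y/m)^(m*t), PV):
  t = 0.5000: CF_t = 24.500000, DF = 0.985222, PV = 24.137931
  t = 1.0000: CF_t = 24.500000, DF = 0.970662, PV = 23.781213
  t = 1.5000: CF_t = 24.500000, DF = 0.956317, PV = 23.429766
  t = 2.0000: CF_t = 24.500000, DF = 0.942184, PV = 23.083514
  t = 2.5000: CF_t = 24.500000, DF = 0.928260, PV = 22.742378
  t = 3.0000: CF_t = 24.500000, DF = 0.914542, PV = 22.406284
  t = 3.5000: CF_t = 24.500000, DF = 0.901027, PV = 22.075156
  t = 4.0000: CF_t = 24.500000, DF = 0.887711, PV = 21.748923
  t = 4.5000: CF_t = 24.500000, DF = 0.874592, PV = 21.427510
  t = 5.0000: CF_t = 24.500000, DF = 0.861667, PV = 21.110847
  t = 5.5000: CF_t = 24.500000, DF = 0.848933, PV = 20.798864
  t = 6.0000: CF_t = 24.500000, DF = 0.836387, PV = 20.491492
  t = 6.5000: CF_t = 24.500000, DF = 0.824027, PV = 20.188662
  t = 7.0000: CF_t = 24.500000, DF = 0.811849, PV = 19.890307
  t = 7.5000: CF_t = 24.500000, DF = 0.799852, PV = 19.596362
  t = 8.0000: CF_t = 24.500000, DF = 0.788031, PV = 19.306760
  t = 8.5000: CF_t = 24.500000, DF = 0.776385, PV = 19.021439
  t = 9.0000: CF_t = 24.500000, DF = 0.764912, PV = 18.740334
  t = 9.5000: CF_t = 24.500000, DF = 0.753607, PV = 18.463383
  t = 10.0000: CF_t = 1024.500000, DF = 0.742470, PV = 760.660943
Price P = sum_t PV_t = 1163.102068
Convexity numerator sum_t t*(t + 1/m) * CF_t / (1+y/m)^(m*t + 2):
  t = 0.5000: term = 11.714883
  t = 1.0000: term = 34.625270
  t = 1.5000: term = 68.227134
  t = 2.0000: term = 112.031419
  t = 2.5000: term = 165.563673
  t = 3.0000: term = 228.363687
  t = 3.5000: term = 299.985138
  t = 4.0000: term = 379.995249
  t = 4.5000: term = 467.974445
  t = 5.0000: term = 563.516026
  t = 5.5000: term = 666.225843
  t = 6.0000: term = 775.721985
  t = 6.5000: term = 891.634465
  t = 7.0000: term = 1013.604924
  t = 7.5000: term = 1141.286333
  t = 8.0000: term = 1274.342703
  t = 8.5000: term = 1412.448809
  t = 9.0000: term = 1555.289909
  t = 9.5000: term = 1702.561476
  t = 10.0000: term = 77526.170559
Convexity = (1/P) * sum = 90291.283930 / 1163.102068 = 77.629717

Answer: Convexity = 77.6297


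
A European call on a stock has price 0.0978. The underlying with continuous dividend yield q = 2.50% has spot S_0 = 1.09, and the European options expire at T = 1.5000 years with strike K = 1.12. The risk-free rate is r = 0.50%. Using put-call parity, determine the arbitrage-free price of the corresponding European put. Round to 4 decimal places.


Put-call parity: C - P = S_0 * exp(-qT) - K * exp(-rT).
S_0 * exp(-qT) = 1.0900 * 0.96319442 = 1.04988192
K * exp(-rT) = 1.1200 * 0.99252805 = 1.11163142
P = C - S*exp(-qT) + K*exp(-rT)
P = 0.0978 - 1.04988192 + 1.11163142 = 0.1595

Answer: Put price = 0.1595


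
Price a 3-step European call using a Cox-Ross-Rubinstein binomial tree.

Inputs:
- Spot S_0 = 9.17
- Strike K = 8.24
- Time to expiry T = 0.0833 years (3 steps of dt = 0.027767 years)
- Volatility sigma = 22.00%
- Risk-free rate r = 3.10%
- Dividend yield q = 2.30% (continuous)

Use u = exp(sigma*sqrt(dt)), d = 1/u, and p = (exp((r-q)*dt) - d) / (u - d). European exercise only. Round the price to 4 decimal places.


Answer: Price = V(0,0) = 0.9369

Derivation:
dt = T/N = 0.027767
u = exp(sigma*sqrt(dt)) = 1.037340; d = 1/u = 0.964004
p = (exp((r-q)*dt) - d) / (u - d) = 0.493866
Discount per step: exp(-r*dt) = 0.999140
Stock lattice S(k, i) with i counting down-moves:
  k=0: S(0,0) = 9.1700
  k=1: S(1,0) = 9.5124; S(1,1) = 8.8399
  k=2: S(2,0) = 9.8676; S(2,1) = 9.1700; S(2,2) = 8.5217
  k=3: S(3,0) = 10.2360; S(3,1) = 9.5124; S(3,2) = 8.8399; S(3,3) = 8.2150
Terminal payoffs V(N, i) = max(S_T - K, 0):
  V(3,0) = 1.996045; V(3,1) = 1.272404; V(3,2) = 0.599921; V(3,3) = 0.000000
Backward induction: V(k, i) = exp(-r*dt) * [p * V(k+1, i) + (1-p) * V(k+1, i+1)].
  V(2,0) = exp(-r*dt) * [p*1.996045 + (1-p)*1.272404] = 1.628383
  V(2,1) = exp(-r*dt) * [p*1.272404 + (1-p)*0.599921] = 0.931235
  V(2,2) = exp(-r*dt) * [p*0.599921 + (1-p)*0.000000] = 0.296025
  V(1,0) = exp(-r*dt) * [p*1.628383 + (1-p)*0.931235] = 1.274435
  V(1,1) = exp(-r*dt) * [p*0.931235 + (1-p)*0.296025] = 0.609209
  V(0,0) = exp(-r*dt) * [p*1.274435 + (1-p)*0.609209] = 0.936934


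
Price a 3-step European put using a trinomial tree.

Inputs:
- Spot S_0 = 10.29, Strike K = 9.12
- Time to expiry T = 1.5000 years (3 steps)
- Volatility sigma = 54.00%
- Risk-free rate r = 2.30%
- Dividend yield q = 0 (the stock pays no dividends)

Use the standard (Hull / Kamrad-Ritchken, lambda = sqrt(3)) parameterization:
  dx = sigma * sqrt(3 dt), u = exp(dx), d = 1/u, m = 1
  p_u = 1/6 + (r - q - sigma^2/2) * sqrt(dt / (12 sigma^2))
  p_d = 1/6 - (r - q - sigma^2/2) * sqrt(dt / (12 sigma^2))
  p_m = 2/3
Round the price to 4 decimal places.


dt = T/N = 0.500000; dx = sigma*sqrt(3*dt) = 0.661362
u = exp(dx) = 1.937430; d = 1/u = 0.516148
p_u = 0.120247, p_m = 0.666667, p_d = 0.213086
Discount per step: exp(-r*dt) = 0.988566
Stock lattice S(k, j) with j the centered position index:
  k=0: S(0,+0) = 10.2900
  k=1: S(1,-1) = 5.3112; S(1,+0) = 10.2900; S(1,+1) = 19.9362
  k=2: S(2,-2) = 2.7413; S(2,-1) = 5.3112; S(2,+0) = 10.2900; S(2,+1) = 19.9362; S(2,+2) = 38.6249
  k=3: S(3,-3) = 1.4149; S(3,-2) = 2.7413; S(3,-1) = 5.3112; S(3,+0) = 10.2900; S(3,+1) = 19.9362; S(3,+2) = 38.6249; S(3,+3) = 74.8330
Terminal payoffs V(N, j) = max(K - S_T, 0):
  V(3,-3) = 7.705062; V(3,-2) = 6.378657; V(3,-1) = 3.808840; V(3,+0) = 0.000000; V(3,+1) = 0.000000; V(3,+2) = 0.000000; V(3,+3) = 0.000000
Backward induction: V(k, j) = exp(-r*dt) * [p_u * V(k+1, j+1) + p_m * V(k+1, j) + p_d * V(k+1, j-1)]
  V(2,-2) = exp(-r*dt) * [p_u*3.808840 + p_m*6.378657 + p_d*7.705062] = 6.279649
  V(2,-1) = exp(-r*dt) * [p_u*0.000000 + p_m*3.808840 + p_d*6.378657] = 3.853854
  V(2,+0) = exp(-r*dt) * [p_u*0.000000 + p_m*0.000000 + p_d*3.808840] = 0.802330
  V(2,+1) = exp(-r*dt) * [p_u*0.000000 + p_m*0.000000 + p_d*0.000000] = 0.000000
  V(2,+2) = exp(-r*dt) * [p_u*0.000000 + p_m*0.000000 + p_d*0.000000] = 0.000000
  V(1,-1) = exp(-r*dt) * [p_u*0.802330 + p_m*3.853854 + p_d*6.279649] = 3.958039
  V(1,+0) = exp(-r*dt) * [p_u*0.000000 + p_m*0.802330 + p_d*3.853854] = 1.340584
  V(1,+1) = exp(-r*dt) * [p_u*0.000000 + p_m*0.000000 + p_d*0.802330] = 0.169011
  V(0,+0) = exp(-r*dt) * [p_u*0.169011 + p_m*1.340584 + p_d*3.958039] = 1.737353

Answer: Price = V(0,0) = 1.7374
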